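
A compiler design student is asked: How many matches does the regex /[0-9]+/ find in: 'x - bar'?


Pattern: /[0-9]+/ (int literals)
Input: 'x - bar'
Scanning for matches:
Total matches: 0

0


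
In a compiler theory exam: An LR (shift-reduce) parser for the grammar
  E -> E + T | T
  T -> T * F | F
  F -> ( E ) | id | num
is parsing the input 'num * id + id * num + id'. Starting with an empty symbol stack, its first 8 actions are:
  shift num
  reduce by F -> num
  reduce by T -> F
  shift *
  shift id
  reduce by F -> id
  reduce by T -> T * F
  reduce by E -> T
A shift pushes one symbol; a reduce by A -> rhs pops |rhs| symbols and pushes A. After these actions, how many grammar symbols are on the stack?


Tracking the symbol stack through each action:
  Action 1: shift 'num' : push -> stack = [num] (size 1)
  Action 2: reduce by F -> num : pop 1, push F -> stack = [F] (size 1)
  Action 3: reduce by T -> F : pop 1, push T -> stack = [T] (size 1)
  Action 4: shift '*' : push -> stack = [T, *] (size 2)
  Action 5: shift 'id' : push -> stack = [T, *, id] (size 3)
  Action 6: reduce by F -> id : pop 1, push F -> stack = [T, *, F] (size 3)
  Action 7: reduce by T -> T * F : pop 3, push T -> stack = [T] (size 1)
  Action 8: reduce by E -> T : pop 1, push E -> stack = [E] (size 1)
Final stack size: 1

1


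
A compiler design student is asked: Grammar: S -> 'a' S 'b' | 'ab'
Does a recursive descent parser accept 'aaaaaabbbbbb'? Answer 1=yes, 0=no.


Grammar accepts strings of the form a^n b^n (n >= 1)
Word: 'aaaaaabbbbbb'
Counting: 6 a's and 6 b's
Check: 6 == 6? Yes
Derivation (S -> aSb applied 5 time(s), then S -> ab): S => aSb => aaSbb => aaaSbbb => aaaaSbbbb => aaaaaSbbbbb => aaaaaabbbbbb
Accepted

1


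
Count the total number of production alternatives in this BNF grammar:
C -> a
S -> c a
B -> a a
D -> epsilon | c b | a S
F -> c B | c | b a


Counting alternatives per rule:
  C: 1 alternative(s)
  S: 1 alternative(s)
  B: 1 alternative(s)
  D: 3 alternative(s)
  F: 3 alternative(s)
Sum: 1 + 1 + 1 + 3 + 3 = 9

9


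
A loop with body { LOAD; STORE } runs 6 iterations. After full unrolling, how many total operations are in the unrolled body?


Loop body operations: LOAD, STORE (2 ops per iteration)
Unrolling 6 iterations:
  Iteration 1: LOAD, STORE (2 ops)
  Iteration 2: LOAD, STORE (2 ops)
  Iteration 3: LOAD, STORE (2 ops)
  Iteration 4: LOAD, STORE (2 ops)
  Iteration 5: LOAD, STORE (2 ops)
  Iteration 6: LOAD, STORE (2 ops)
Total: 6 iterations * 2 ops/iter = 12 operations

12


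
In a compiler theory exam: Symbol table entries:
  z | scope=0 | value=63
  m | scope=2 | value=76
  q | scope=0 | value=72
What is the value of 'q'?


Searching symbol table for 'q':
  z | scope=0 | value=63
  m | scope=2 | value=76
  q | scope=0 | value=72 <- MATCH
Found 'q' at scope 0 with value 72

72


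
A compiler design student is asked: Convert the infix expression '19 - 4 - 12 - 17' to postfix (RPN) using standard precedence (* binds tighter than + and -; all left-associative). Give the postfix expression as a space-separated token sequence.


Applying the shunting-yard algorithm:
  Operand 19 -> output
  Push '-' onto operator stack -> op-stack: [-]
  Operand 4 -> output
  See '-' (prec 1); top '-' (prec 1) >= it -> pop '-' to output
  Push '-' onto operator stack -> op-stack: [-]
  Operand 12 -> output
  See '-' (prec 1); top '-' (prec 1) >= it -> pop '-' to output
  Push '-' onto operator stack -> op-stack: [-]
  Operand 17 -> output
  End of input: pop '-' to output
Postfix result: 19 4 - 12 - 17 -

19 4 - 12 - 17 -


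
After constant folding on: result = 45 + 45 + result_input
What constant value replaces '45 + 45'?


Identifying constant sub-expression:
  Original: result = 45 + 45 + result_input
  45 and 45 are both compile-time constants
  Evaluating: 45 + 45 = 90
  After folding: result = 90 + result_input

90


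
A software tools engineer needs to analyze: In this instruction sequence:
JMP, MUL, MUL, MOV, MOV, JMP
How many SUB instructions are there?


Scanning instruction sequence for SUB:
  Position 1: JMP
  Position 2: MUL
  Position 3: MUL
  Position 4: MOV
  Position 5: MOV
  Position 6: JMP
Matches at positions: []
Total SUB count: 0

0


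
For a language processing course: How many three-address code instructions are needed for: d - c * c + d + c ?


Expression: d - c * c + d + c
Generating three-address code (respecting * over +/- precedence):
  Instruction 1: t1 = c * c
  Instruction 2: t2 = d - t1
  Instruction 3: t3 = t2 + d
  Instruction 4: t4 = t3 + c
Total instructions: 4

4


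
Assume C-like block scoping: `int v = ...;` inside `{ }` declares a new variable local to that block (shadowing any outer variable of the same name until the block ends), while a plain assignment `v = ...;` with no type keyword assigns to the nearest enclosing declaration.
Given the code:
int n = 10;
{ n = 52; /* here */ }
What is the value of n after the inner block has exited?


Analyzing scoping rules:
Outer scope: declares n = 10
Inner block: 'n = 52;' has no type keyword, so it is an assignment to the outer n (no shadowing)
The assignment changed the outer variable itself, so the new value persists after the block -> 52
Result: 52

52


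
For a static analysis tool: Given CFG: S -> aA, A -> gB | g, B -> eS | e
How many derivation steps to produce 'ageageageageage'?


Grammar: S -> aA, A -> gB | g, B -> eS | e
Deriving 'ageageageageage':
Step 1: S -> aA => aA
Step 2: A -> gB => agB
Step 3: B -> eS => ageS
Step 4: S -> aA => ageaA
Step 5: A -> gB => ageagB
Step 6: B -> eS => ageageS
Step 7: S -> aA => ageageaA
Step 8: A -> gB => ageageagB
Step 9: B -> eS => ageageageS
Step 10: S -> aA => ageageageaA
Step 11: A -> gB => ageageageagB
Step 12: B -> eS => ageageageageS
Step 13: S -> aA => ageageageageaA
Step 14: A -> gB => ageageageageagB
Step 15: B -> e => ageageageageage
Total derivation steps: 15

15


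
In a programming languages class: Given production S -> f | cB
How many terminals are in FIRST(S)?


Production: S -> f | cB
Examining each alternative for leading terminals:
  S -> f : first terminal = 'f'
  S -> cB : first terminal = 'c'
FIRST(S) = {c, f}
Count: 2

2


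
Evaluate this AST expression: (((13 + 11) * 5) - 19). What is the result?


Expression: (((13 + 11) * 5) - 19)
Evaluating step by step:
  13 + 11 = 24
  24 * 5 = 120
  120 - 19 = 101
Result: 101

101


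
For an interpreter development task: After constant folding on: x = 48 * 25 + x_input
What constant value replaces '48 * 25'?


Identifying constant sub-expression:
  Original: x = 48 * 25 + x_input
  48 and 25 are both compile-time constants
  Evaluating: 48 * 25 = 1200
  After folding: x = 1200 + x_input

1200


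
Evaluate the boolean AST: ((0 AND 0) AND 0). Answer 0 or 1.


Step 1: Evaluate inner node
  0 AND 0 = 0
Step 2: Evaluate root node
  0 AND 0 = 0

0


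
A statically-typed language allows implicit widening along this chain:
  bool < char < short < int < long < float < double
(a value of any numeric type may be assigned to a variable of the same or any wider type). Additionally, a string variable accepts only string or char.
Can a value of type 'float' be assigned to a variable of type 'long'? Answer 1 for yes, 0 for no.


Target variable type: long
Source value type: float
Numeric ranks: float=5, long=4
Widening allowed iff rank(source) <= rank(target): 5 <= 4? No
Result: 0

0


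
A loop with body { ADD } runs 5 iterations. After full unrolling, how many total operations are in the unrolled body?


Loop body operations: ADD (1 op per iteration)
Unrolling 5 iterations:
  Iteration 1: ADD (1 ops)
  Iteration 2: ADD (1 ops)
  Iteration 3: ADD (1 ops)
  Iteration 4: ADD (1 ops)
  Iteration 5: ADD (1 ops)
Total: 5 iterations * 1 ops/iter = 5 operations

5


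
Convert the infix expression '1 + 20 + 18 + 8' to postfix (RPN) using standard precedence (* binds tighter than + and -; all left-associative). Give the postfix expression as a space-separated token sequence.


Applying the shunting-yard algorithm:
  Operand 1 -> output
  Push '+' onto operator stack -> op-stack: [+]
  Operand 20 -> output
  See '+' (prec 1); top '+' (prec 1) >= it -> pop '+' to output
  Push '+' onto operator stack -> op-stack: [+]
  Operand 18 -> output
  See '+' (prec 1); top '+' (prec 1) >= it -> pop '+' to output
  Push '+' onto operator stack -> op-stack: [+]
  Operand 8 -> output
  End of input: pop '+' to output
Postfix result: 1 20 + 18 + 8 +

1 20 + 18 + 8 +


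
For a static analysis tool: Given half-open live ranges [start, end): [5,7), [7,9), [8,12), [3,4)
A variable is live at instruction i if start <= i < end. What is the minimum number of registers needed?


Live ranges:
  Var0: [5, 7)
  Var1: [7, 9)
  Var2: [8, 12)
  Var3: [3, 4)
Sweep-line events (position, delta, active):
  pos=3 start -> active=1
  pos=4 end -> active=0
  pos=5 start -> active=1
  pos=7 end -> active=0
  pos=7 start -> active=1
  pos=8 start -> active=2
  pos=9 end -> active=1
  pos=12 end -> active=0
Maximum simultaneous active: 2
Minimum registers needed: 2

2


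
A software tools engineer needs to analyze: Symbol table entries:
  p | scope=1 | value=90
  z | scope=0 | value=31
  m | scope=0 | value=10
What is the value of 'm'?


Searching symbol table for 'm':
  p | scope=1 | value=90
  z | scope=0 | value=31
  m | scope=0 | value=10 <- MATCH
Found 'm' at scope 0 with value 10

10


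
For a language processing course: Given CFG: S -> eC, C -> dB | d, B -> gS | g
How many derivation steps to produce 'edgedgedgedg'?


Grammar: S -> eC, C -> dB | d, B -> gS | g
Deriving 'edgedgedgedg':
Step 1: S -> eC => eC
Step 2: C -> dB => edB
Step 3: B -> gS => edgS
Step 4: S -> eC => edgeC
Step 5: C -> dB => edgedB
Step 6: B -> gS => edgedgS
Step 7: S -> eC => edgedgeC
Step 8: C -> dB => edgedgedB
Step 9: B -> gS => edgedgedgS
Step 10: S -> eC => edgedgedgeC
Step 11: C -> dB => edgedgedgedB
Step 12: B -> g => edgedgedgedg
Total derivation steps: 12

12


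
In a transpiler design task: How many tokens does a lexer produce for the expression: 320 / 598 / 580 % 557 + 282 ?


Scanning '320 / 598 / 580 % 557 + 282'
Token 1: '320' -> integer_literal
Token 2: '/' -> operator
Token 3: '598' -> integer_literal
Token 4: '/' -> operator
Token 5: '580' -> integer_literal
Token 6: '%' -> operator
Token 7: '557' -> integer_literal
Token 8: '+' -> operator
Token 9: '282' -> integer_literal
Total tokens: 9

9


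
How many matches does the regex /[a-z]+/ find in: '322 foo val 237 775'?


Pattern: /[a-z]+/ (identifiers)
Input: '322 foo val 237 775'
Scanning for matches:
  Match 1: 'foo'
  Match 2: 'val'
Total matches: 2

2


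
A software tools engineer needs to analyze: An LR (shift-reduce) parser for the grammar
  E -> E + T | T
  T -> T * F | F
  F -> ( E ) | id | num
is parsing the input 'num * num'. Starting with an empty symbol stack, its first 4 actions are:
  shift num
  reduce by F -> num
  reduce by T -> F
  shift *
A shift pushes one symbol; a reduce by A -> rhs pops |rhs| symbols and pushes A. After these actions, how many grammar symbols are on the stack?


Tracking the symbol stack through each action:
  Action 1: shift 'num' : push -> stack = [num] (size 1)
  Action 2: reduce by F -> num : pop 1, push F -> stack = [F] (size 1)
  Action 3: reduce by T -> F : pop 1, push T -> stack = [T] (size 1)
  Action 4: shift '*' : push -> stack = [T, *] (size 2)
Final stack size: 2

2


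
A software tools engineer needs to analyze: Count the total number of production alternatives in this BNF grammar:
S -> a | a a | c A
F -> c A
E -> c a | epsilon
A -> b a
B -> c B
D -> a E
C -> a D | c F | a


Counting alternatives per rule:
  S: 3 alternative(s)
  F: 1 alternative(s)
  E: 2 alternative(s)
  A: 1 alternative(s)
  B: 1 alternative(s)
  D: 1 alternative(s)
  C: 3 alternative(s)
Sum: 3 + 1 + 2 + 1 + 1 + 1 + 3 = 12

12


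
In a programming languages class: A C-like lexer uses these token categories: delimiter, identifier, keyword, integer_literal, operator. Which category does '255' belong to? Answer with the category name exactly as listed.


Token: '255'
Checking categories:
  identifier: no
  integer_literal: YES
  operator: no
  keyword: no
  delimiter: no
Category: integer_literal

integer_literal


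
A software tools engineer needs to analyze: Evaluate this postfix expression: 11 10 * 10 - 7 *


Processing tokens left to right:
Push 11, Push 10
Pop 11 and 10, compute 11 * 10 = 110, push 110
Push 10
Pop 110 and 10, compute 110 - 10 = 100, push 100
Push 7
Pop 100 and 7, compute 100 * 7 = 700, push 700
Stack result: 700

700


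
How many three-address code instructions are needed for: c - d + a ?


Expression: c - d + a
Generating three-address code (respecting * over +/- precedence):
  Instruction 1: t1 = c - d
  Instruction 2: t2 = t1 + a
Total instructions: 2

2


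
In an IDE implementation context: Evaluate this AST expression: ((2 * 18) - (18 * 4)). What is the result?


Expression: ((2 * 18) - (18 * 4))
Evaluating step by step:
  2 * 18 = 36
  18 * 4 = 72
  36 - 72 = -36
Result: -36

-36


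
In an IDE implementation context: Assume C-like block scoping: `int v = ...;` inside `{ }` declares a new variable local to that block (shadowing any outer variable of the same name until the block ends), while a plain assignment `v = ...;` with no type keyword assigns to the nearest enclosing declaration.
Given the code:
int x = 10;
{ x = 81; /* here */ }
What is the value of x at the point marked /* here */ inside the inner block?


Analyzing scoping rules:
Outer scope: declares x = 10
Inner block: 'x = 81;' has no type keyword, so it is an assignment to the outer x (no shadowing)
Inside the block, after the assignment -> 81
Result: 81

81


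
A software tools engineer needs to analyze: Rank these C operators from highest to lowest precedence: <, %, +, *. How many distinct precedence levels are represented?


Looking up precedence for each operator:
  < -> precedence 4
  % -> precedence 6
  + -> precedence 5
  * -> precedence 6
Sorted highest to lowest: %, *, +, <
Distinct precedence values: [6, 5, 4]
Number of distinct levels: 3

3


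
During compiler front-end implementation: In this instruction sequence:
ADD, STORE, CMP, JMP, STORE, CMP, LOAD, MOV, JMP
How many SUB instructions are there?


Scanning instruction sequence for SUB:
  Position 1: ADD
  Position 2: STORE
  Position 3: CMP
  Position 4: JMP
  Position 5: STORE
  Position 6: CMP
  Position 7: LOAD
  Position 8: MOV
  Position 9: JMP
Matches at positions: []
Total SUB count: 0

0


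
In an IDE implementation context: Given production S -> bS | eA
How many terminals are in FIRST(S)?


Production: S -> bS | eA
Examining each alternative for leading terminals:
  S -> bS : first terminal = 'b'
  S -> eA : first terminal = 'e'
FIRST(S) = {b, e}
Count: 2

2


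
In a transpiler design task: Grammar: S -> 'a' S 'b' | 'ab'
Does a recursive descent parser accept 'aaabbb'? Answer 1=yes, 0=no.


Grammar accepts strings of the form a^n b^n (n >= 1)
Word: 'aaabbb'
Counting: 3 a's and 3 b's
Check: 3 == 3? Yes
Derivation (S -> aSb applied 2 time(s), then S -> ab): S => aSb => aaSbb => aaabbb
Accepted

1


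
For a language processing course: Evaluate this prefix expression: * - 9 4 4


Parsing prefix expression: * - 9 4 4
Step 1: Innermost operation '- 9 4'
  9 - 4 = 5
Step 2: Outer operation '* [5] 4'
  5 * 4 = 20

20


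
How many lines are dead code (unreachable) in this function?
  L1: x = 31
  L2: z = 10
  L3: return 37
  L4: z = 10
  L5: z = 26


Analyzing control flow:
  L1: reachable (before return)
  L2: reachable (before return)
  L3: reachable (return statement)
  L4: DEAD (after return at L3)
  L5: DEAD (after return at L3)
Return at L3, total lines = 5
Dead lines: L4 through L5
Count: 2

2


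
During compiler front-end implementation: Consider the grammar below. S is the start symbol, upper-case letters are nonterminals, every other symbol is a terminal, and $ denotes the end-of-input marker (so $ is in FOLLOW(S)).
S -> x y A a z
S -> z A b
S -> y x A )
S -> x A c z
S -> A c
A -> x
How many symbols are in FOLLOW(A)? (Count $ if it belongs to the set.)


S is the start symbol and does not occur in any rule body, so FOLLOW(S) = {$}.
Examining every occurrence of A in a rule body:
  S -> x y A a z : A is followed by terminal 'a' -> add 'a'
  S -> z A b : A is followed by terminal 'b' -> add 'b'
  S -> y x A ) : A is followed by terminal ')' -> add ')'
  S -> x A c z : A is followed by terminal 'c' -> add 'c'
  S -> A c : A is followed by terminal 'c' -> add 'c' (already in the set)
  A -> x : A does not occur in the body -> contributes nothing
FOLLOW(A) = {), a, b, c}
Count: 4

4


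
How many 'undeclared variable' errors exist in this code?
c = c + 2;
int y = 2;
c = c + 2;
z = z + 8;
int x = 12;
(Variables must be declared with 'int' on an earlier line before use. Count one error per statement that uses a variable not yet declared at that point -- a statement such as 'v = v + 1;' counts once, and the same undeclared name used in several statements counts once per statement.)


Scanning code line by line:
  Line 1: use 'c' -> ERROR (undeclared)
  Line 2: declare 'y' -> declared = ['y']
  Line 3: use 'c' -> ERROR (undeclared)
  Line 4: use 'z' -> ERROR (undeclared)
  Line 5: declare 'x' -> declared = ['x', 'y']
Total undeclared variable errors: 3

3


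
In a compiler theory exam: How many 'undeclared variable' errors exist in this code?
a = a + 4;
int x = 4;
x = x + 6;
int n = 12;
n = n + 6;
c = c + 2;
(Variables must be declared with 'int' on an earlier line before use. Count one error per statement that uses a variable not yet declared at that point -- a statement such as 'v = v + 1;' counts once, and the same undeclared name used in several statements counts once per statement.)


Scanning code line by line:
  Line 1: use 'a' -> ERROR (undeclared)
  Line 2: declare 'x' -> declared = ['x']
  Line 3: use 'x' -> OK (declared)
  Line 4: declare 'n' -> declared = ['n', 'x']
  Line 5: use 'n' -> OK (declared)
  Line 6: use 'c' -> ERROR (undeclared)
Total undeclared variable errors: 2

2


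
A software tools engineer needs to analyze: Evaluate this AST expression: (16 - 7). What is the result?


Expression: (16 - 7)
Evaluating step by step:
  16 - 7 = 9
Result: 9

9


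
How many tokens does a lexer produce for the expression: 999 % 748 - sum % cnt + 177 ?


Scanning '999 % 748 - sum % cnt + 177'
Token 1: '999' -> integer_literal
Token 2: '%' -> operator
Token 3: '748' -> integer_literal
Token 4: '-' -> operator
Token 5: 'sum' -> identifier
Token 6: '%' -> operator
Token 7: 'cnt' -> identifier
Token 8: '+' -> operator
Token 9: '177' -> integer_literal
Total tokens: 9

9


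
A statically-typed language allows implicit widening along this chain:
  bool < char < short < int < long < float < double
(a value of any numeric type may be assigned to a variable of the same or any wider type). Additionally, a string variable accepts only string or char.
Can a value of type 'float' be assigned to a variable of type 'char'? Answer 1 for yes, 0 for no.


Target variable type: char
Source value type: float
Numeric ranks: float=5, char=1
Widening allowed iff rank(source) <= rank(target): 5 <= 1? No
Result: 0

0


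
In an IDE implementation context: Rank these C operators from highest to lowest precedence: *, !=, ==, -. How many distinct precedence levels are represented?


Looking up precedence for each operator:
  * -> precedence 6
  != -> precedence 3
  == -> precedence 3
  - -> precedence 5
Sorted highest to lowest: *, -, !=, ==
Distinct precedence values: [6, 5, 3]
Number of distinct levels: 3

3


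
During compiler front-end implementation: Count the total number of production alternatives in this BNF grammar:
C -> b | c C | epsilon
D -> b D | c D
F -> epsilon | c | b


Counting alternatives per rule:
  C: 3 alternative(s)
  D: 2 alternative(s)
  F: 3 alternative(s)
Sum: 3 + 2 + 3 = 8

8


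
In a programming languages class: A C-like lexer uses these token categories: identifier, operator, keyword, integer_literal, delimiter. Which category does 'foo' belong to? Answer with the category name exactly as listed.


Token: 'foo'
Checking categories:
  identifier: YES
  integer_literal: no
  operator: no
  keyword: no
  delimiter: no
Category: identifier

identifier


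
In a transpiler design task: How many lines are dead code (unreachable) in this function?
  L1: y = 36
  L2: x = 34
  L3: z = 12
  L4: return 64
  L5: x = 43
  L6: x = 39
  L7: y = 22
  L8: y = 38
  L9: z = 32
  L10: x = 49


Analyzing control flow:
  L1: reachable (before return)
  L2: reachable (before return)
  L3: reachable (before return)
  L4: reachable (return statement)
  L5: DEAD (after return at L4)
  L6: DEAD (after return at L4)
  L7: DEAD (after return at L4)
  L8: DEAD (after return at L4)
  L9: DEAD (after return at L4)
  L10: DEAD (after return at L4)
Return at L4, total lines = 10
Dead lines: L5 through L10
Count: 6

6


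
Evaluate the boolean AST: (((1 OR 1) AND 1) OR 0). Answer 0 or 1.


Step 1: Evaluate inner node
  1 OR 1 = 1
Step 2: Evaluate next node
  1 AND 1 = 1
Step 3: Evaluate root node
  1 OR 0 = 1

1


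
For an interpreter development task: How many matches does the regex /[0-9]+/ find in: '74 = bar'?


Pattern: /[0-9]+/ (int literals)
Input: '74 = bar'
Scanning for matches:
  Match 1: '74'
Total matches: 1

1


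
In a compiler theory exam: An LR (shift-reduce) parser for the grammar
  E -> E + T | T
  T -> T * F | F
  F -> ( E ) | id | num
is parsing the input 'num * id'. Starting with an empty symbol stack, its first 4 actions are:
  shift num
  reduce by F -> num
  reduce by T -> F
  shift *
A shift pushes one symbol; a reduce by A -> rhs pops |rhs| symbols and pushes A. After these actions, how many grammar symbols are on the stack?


Tracking the symbol stack through each action:
  Action 1: shift 'num' : push -> stack = [num] (size 1)
  Action 2: reduce by F -> num : pop 1, push F -> stack = [F] (size 1)
  Action 3: reduce by T -> F : pop 1, push T -> stack = [T] (size 1)
  Action 4: shift '*' : push -> stack = [T, *] (size 2)
Final stack size: 2

2


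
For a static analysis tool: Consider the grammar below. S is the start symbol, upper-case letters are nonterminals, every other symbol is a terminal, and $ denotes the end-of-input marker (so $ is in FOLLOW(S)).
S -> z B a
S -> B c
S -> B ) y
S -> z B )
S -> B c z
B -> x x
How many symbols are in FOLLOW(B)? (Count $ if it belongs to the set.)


S is the start symbol and does not occur in any rule body, so FOLLOW(S) = {$}.
Examining every occurrence of B in a rule body:
  S -> z B a : B is followed by terminal 'a' -> add 'a'
  S -> B c : B is followed by terminal 'c' -> add 'c'
  S -> B ) y : B is followed by terminal ')' -> add ')'
  S -> z B ) : B is followed by terminal ')' -> add ')' (already in the set)
  S -> B c z : B is followed by terminal 'c' -> add 'c' (already in the set)
  B -> x x : B does not occur in the body -> contributes nothing
FOLLOW(B) = {), a, c}
Count: 3

3


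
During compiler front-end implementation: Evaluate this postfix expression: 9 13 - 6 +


Processing tokens left to right:
Push 9, Push 13
Pop 9 and 13, compute 9 - 13 = -4, push -4
Push 6
Pop -4 and 6, compute -4 + 6 = 2, push 2
Stack result: 2

2


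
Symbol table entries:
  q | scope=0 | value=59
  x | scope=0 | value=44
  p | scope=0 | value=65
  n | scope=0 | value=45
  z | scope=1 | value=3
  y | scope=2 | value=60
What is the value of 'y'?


Searching symbol table for 'y':
  q | scope=0 | value=59
  x | scope=0 | value=44
  p | scope=0 | value=65
  n | scope=0 | value=45
  z | scope=1 | value=3
  y | scope=2 | value=60 <- MATCH
Found 'y' at scope 2 with value 60

60


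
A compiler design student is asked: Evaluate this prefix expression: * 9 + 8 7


Parsing prefix expression: * 9 + 8 7
Step 1: Innermost operation '+ 8 7'
  8 + 7 = 15
Step 2: Outer operation '* 9 [15]'
  9 * 15 = 135

135


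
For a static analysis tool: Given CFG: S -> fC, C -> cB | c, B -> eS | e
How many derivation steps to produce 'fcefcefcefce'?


Grammar: S -> fC, C -> cB | c, B -> eS | e
Deriving 'fcefcefcefce':
Step 1: S -> fC => fC
Step 2: C -> cB => fcB
Step 3: B -> eS => fceS
Step 4: S -> fC => fcefC
Step 5: C -> cB => fcefcB
Step 6: B -> eS => fcefceS
Step 7: S -> fC => fcefcefC
Step 8: C -> cB => fcefcefcB
Step 9: B -> eS => fcefcefceS
Step 10: S -> fC => fcefcefcefC
Step 11: C -> cB => fcefcefcefcB
Step 12: B -> e => fcefcefcefce
Total derivation steps: 12

12


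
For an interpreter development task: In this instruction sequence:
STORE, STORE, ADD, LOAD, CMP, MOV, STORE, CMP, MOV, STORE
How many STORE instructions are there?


Scanning instruction sequence for STORE:
  Position 1: STORE <- MATCH
  Position 2: STORE <- MATCH
  Position 3: ADD
  Position 4: LOAD
  Position 5: CMP
  Position 6: MOV
  Position 7: STORE <- MATCH
  Position 8: CMP
  Position 9: MOV
  Position 10: STORE <- MATCH
Matches at positions: [1, 2, 7, 10]
Total STORE count: 4

4


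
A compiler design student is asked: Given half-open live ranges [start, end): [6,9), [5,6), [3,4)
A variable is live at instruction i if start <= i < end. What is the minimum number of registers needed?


Live ranges:
  Var0: [6, 9)
  Var1: [5, 6)
  Var2: [3, 4)
Sweep-line events (position, delta, active):
  pos=3 start -> active=1
  pos=4 end -> active=0
  pos=5 start -> active=1
  pos=6 end -> active=0
  pos=6 start -> active=1
  pos=9 end -> active=0
Maximum simultaneous active: 1
Minimum registers needed: 1

1


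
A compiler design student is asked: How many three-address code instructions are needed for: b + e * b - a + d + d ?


Expression: b + e * b - a + d + d
Generating three-address code (respecting * over +/- precedence):
  Instruction 1: t1 = e * b
  Instruction 2: t2 = b + t1
  Instruction 3: t3 = t2 - a
  Instruction 4: t4 = t3 + d
  Instruction 5: t5 = t4 + d
Total instructions: 5

5


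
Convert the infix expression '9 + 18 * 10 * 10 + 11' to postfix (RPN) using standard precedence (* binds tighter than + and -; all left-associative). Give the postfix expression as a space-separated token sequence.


Applying the shunting-yard algorithm:
  Operand 9 -> output
  Push '+' onto operator stack -> op-stack: [+]
  Operand 18 -> output
  Push '*' onto operator stack -> op-stack: [+, *]
  Operand 10 -> output
  See '*' (prec 2); top '*' (prec 2) >= it -> pop '*' to output
  Push '*' onto operator stack -> op-stack: [+, *]
  Operand 10 -> output
  See '+' (prec 1); top '*' (prec 2) >= it -> pop '*' to output
  See '+' (prec 1); top '+' (prec 1) >= it -> pop '+' to output
  Push '+' onto operator stack -> op-stack: [+]
  Operand 11 -> output
  End of input: pop '+' to output
Postfix result: 9 18 10 * 10 * + 11 +

9 18 10 * 10 * + 11 +


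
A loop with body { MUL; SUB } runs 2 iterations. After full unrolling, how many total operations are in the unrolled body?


Loop body operations: MUL, SUB (2 ops per iteration)
Unrolling 2 iterations:
  Iteration 1: MUL, SUB (2 ops)
  Iteration 2: MUL, SUB (2 ops)
Total: 2 iterations * 2 ops/iter = 4 operations

4


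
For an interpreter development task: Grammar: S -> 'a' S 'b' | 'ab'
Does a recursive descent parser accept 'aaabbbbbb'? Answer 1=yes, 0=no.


Grammar accepts strings of the form a^n b^n (n >= 1)
Word: 'aaabbbbbb'
Counting: 3 a's and 6 b's
Check: 3 == 6? No
Mismatch: a-count != b-count
Rejected

0


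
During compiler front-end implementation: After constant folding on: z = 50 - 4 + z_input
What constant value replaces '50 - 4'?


Identifying constant sub-expression:
  Original: z = 50 - 4 + z_input
  50 and 4 are both compile-time constants
  Evaluating: 50 - 4 = 46
  After folding: z = 46 + z_input

46


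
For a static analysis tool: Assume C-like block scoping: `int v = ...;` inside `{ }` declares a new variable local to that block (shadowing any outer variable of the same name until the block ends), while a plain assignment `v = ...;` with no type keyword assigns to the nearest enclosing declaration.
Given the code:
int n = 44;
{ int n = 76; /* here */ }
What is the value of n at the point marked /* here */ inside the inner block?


Analyzing scoping rules:
Outer scope: declares n = 44
Inner block: 'int n = 76;' declares a NEW n that shadows the outer one
Inside the block the inner declaration is in scope -> 76
Result: 76

76


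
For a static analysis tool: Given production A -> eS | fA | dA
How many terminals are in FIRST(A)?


Production: A -> eS | fA | dA
Examining each alternative for leading terminals:
  A -> eS : first terminal = 'e'
  A -> fA : first terminal = 'f'
  A -> dA : first terminal = 'd'
FIRST(A) = {d, e, f}
Count: 3

3


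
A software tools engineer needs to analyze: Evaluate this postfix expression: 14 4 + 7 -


Processing tokens left to right:
Push 14, Push 4
Pop 14 and 4, compute 14 + 4 = 18, push 18
Push 7
Pop 18 and 7, compute 18 - 7 = 11, push 11
Stack result: 11

11


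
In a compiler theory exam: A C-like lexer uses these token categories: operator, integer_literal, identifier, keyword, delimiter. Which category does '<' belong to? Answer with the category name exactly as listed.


Token: '<'
Checking categories:
  identifier: no
  integer_literal: no
  operator: YES
  keyword: no
  delimiter: no
Category: operator

operator


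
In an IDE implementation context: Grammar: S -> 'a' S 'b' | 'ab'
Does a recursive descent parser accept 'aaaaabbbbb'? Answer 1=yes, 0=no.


Grammar accepts strings of the form a^n b^n (n >= 1)
Word: 'aaaaabbbbb'
Counting: 5 a's and 5 b's
Check: 5 == 5? Yes
Derivation (S -> aSb applied 4 time(s), then S -> ab): S => aSb => aaSbb => aaaSbbb => aaaaSbbbb => aaaaabbbbb
Accepted

1


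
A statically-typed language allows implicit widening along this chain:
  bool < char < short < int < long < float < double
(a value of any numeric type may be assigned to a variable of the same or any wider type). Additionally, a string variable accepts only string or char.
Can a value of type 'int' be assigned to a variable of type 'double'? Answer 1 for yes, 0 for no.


Target variable type: double
Source value type: int
Numeric ranks: int=3, double=6
Widening allowed iff rank(source) <= rank(target): 3 <= 6? Yes
Result: 1

1


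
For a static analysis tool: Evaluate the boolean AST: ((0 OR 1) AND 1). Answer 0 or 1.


Step 1: Evaluate inner node
  0 OR 1 = 1
Step 2: Evaluate root node
  1 AND 1 = 1

1


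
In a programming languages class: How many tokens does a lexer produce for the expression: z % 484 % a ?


Scanning 'z % 484 % a'
Token 1: 'z' -> identifier
Token 2: '%' -> operator
Token 3: '484' -> integer_literal
Token 4: '%' -> operator
Token 5: 'a' -> identifier
Total tokens: 5

5


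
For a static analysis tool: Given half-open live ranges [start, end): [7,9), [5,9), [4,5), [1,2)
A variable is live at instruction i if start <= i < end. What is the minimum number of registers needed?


Live ranges:
  Var0: [7, 9)
  Var1: [5, 9)
  Var2: [4, 5)
  Var3: [1, 2)
Sweep-line events (position, delta, active):
  pos=1 start -> active=1
  pos=2 end -> active=0
  pos=4 start -> active=1
  pos=5 end -> active=0
  pos=5 start -> active=1
  pos=7 start -> active=2
  pos=9 end -> active=1
  pos=9 end -> active=0
Maximum simultaneous active: 2
Minimum registers needed: 2

2


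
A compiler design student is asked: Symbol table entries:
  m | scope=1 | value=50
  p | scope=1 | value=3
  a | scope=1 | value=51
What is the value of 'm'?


Searching symbol table for 'm':
  m | scope=1 | value=50 <- MATCH
  p | scope=1 | value=3
  a | scope=1 | value=51
Found 'm' at scope 1 with value 50

50


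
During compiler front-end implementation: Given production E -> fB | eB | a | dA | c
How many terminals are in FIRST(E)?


Production: E -> fB | eB | a | dA | c
Examining each alternative for leading terminals:
  E -> fB : first terminal = 'f'
  E -> eB : first terminal = 'e'
  E -> a : first terminal = 'a'
  E -> dA : first terminal = 'd'
  E -> c : first terminal = 'c'
FIRST(E) = {a, c, d, e, f}
Count: 5

5


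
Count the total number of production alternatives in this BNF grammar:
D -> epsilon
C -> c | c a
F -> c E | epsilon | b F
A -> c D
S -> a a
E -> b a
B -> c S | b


Counting alternatives per rule:
  D: 1 alternative(s)
  C: 2 alternative(s)
  F: 3 alternative(s)
  A: 1 alternative(s)
  S: 1 alternative(s)
  E: 1 alternative(s)
  B: 2 alternative(s)
Sum: 1 + 2 + 3 + 1 + 1 + 1 + 2 = 11

11


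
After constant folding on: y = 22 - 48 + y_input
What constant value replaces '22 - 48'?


Identifying constant sub-expression:
  Original: y = 22 - 48 + y_input
  22 and 48 are both compile-time constants
  Evaluating: 22 - 48 = -26
  After folding: y = -26 + y_input

-26


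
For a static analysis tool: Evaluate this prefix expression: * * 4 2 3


Parsing prefix expression: * * 4 2 3
Step 1: Innermost operation '* 4 2'
  4 * 2 = 8
Step 2: Outer operation '* [8] 3'
  8 * 3 = 24

24


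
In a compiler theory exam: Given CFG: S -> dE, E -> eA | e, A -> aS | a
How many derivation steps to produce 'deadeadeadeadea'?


Grammar: S -> dE, E -> eA | e, A -> aS | a
Deriving 'deadeadeadeadea':
Step 1: S -> dE => dE
Step 2: E -> eA => deA
Step 3: A -> aS => deaS
Step 4: S -> dE => deadE
Step 5: E -> eA => deadeA
Step 6: A -> aS => deadeaS
Step 7: S -> dE => deadeadE
Step 8: E -> eA => deadeadeA
Step 9: A -> aS => deadeadeaS
Step 10: S -> dE => deadeadeadE
Step 11: E -> eA => deadeadeadeA
Step 12: A -> aS => deadeadeadeaS
Step 13: S -> dE => deadeadeadeadE
Step 14: E -> eA => deadeadeadeadeA
Step 15: A -> a => deadeadeadeadea
Total derivation steps: 15

15


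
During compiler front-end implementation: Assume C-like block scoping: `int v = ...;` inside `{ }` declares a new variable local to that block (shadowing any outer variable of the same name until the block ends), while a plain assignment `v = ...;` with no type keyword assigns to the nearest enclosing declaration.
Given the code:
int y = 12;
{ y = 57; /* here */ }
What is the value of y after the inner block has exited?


Analyzing scoping rules:
Outer scope: declares y = 12
Inner block: 'y = 57;' has no type keyword, so it is an assignment to the outer y (no shadowing)
The assignment changed the outer variable itself, so the new value persists after the block -> 57
Result: 57

57


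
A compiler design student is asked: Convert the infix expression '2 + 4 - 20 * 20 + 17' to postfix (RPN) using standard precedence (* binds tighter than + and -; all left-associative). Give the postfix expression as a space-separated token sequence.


Applying the shunting-yard algorithm:
  Operand 2 -> output
  Push '+' onto operator stack -> op-stack: [+]
  Operand 4 -> output
  See '-' (prec 1); top '+' (prec 1) >= it -> pop '+' to output
  Push '-' onto operator stack -> op-stack: [-]
  Operand 20 -> output
  Push '*' onto operator stack -> op-stack: [-, *]
  Operand 20 -> output
  See '+' (prec 1); top '*' (prec 2) >= it -> pop '*' to output
  See '+' (prec 1); top '-' (prec 1) >= it -> pop '-' to output
  Push '+' onto operator stack -> op-stack: [+]
  Operand 17 -> output
  End of input: pop '+' to output
Postfix result: 2 4 + 20 20 * - 17 +

2 4 + 20 20 * - 17 +


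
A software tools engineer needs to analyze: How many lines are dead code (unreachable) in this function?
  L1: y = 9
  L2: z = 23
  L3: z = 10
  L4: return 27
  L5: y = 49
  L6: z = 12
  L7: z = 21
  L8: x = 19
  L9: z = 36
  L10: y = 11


Analyzing control flow:
  L1: reachable (before return)
  L2: reachable (before return)
  L3: reachable (before return)
  L4: reachable (return statement)
  L5: DEAD (after return at L4)
  L6: DEAD (after return at L4)
  L7: DEAD (after return at L4)
  L8: DEAD (after return at L4)
  L9: DEAD (after return at L4)
  L10: DEAD (after return at L4)
Return at L4, total lines = 10
Dead lines: L5 through L10
Count: 6

6


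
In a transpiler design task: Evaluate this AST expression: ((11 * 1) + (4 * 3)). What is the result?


Expression: ((11 * 1) + (4 * 3))
Evaluating step by step:
  11 * 1 = 11
  4 * 3 = 12
  11 + 12 = 23
Result: 23

23


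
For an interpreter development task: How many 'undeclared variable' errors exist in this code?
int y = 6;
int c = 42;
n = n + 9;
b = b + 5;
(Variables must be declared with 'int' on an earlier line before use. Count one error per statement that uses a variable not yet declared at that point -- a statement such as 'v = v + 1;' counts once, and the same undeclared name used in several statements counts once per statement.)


Scanning code line by line:
  Line 1: declare 'y' -> declared = ['y']
  Line 2: declare 'c' -> declared = ['c', 'y']
  Line 3: use 'n' -> ERROR (undeclared)
  Line 4: use 'b' -> ERROR (undeclared)
Total undeclared variable errors: 2

2


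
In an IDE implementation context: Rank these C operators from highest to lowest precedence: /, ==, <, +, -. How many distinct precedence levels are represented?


Looking up precedence for each operator:
  / -> precedence 6
  == -> precedence 3
  < -> precedence 4
  + -> precedence 5
  - -> precedence 5
Sorted highest to lowest: /, +, -, <, ==
Distinct precedence values: [6, 5, 4, 3]
Number of distinct levels: 4

4


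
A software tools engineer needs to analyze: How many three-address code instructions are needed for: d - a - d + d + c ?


Expression: d - a - d + d + c
Generating three-address code (respecting * over +/- precedence):
  Instruction 1: t1 = d - a
  Instruction 2: t2 = t1 - d
  Instruction 3: t3 = t2 + d
  Instruction 4: t4 = t3 + c
Total instructions: 4

4


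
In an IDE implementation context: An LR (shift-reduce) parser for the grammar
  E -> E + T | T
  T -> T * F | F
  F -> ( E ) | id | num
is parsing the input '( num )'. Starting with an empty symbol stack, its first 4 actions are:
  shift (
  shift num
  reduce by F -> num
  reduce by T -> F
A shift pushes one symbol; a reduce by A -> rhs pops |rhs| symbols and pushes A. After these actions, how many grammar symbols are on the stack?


Tracking the symbol stack through each action:
  Action 1: shift '(' : push -> stack = [(] (size 1)
  Action 2: shift 'num' : push -> stack = [(, num] (size 2)
  Action 3: reduce by F -> num : pop 1, push F -> stack = [(, F] (size 2)
  Action 4: reduce by T -> F : pop 1, push T -> stack = [(, T] (size 2)
Final stack size: 2

2


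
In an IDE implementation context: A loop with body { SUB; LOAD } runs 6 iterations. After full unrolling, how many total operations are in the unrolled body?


Loop body operations: SUB, LOAD (2 ops per iteration)
Unrolling 6 iterations:
  Iteration 1: SUB, LOAD (2 ops)
  Iteration 2: SUB, LOAD (2 ops)
  Iteration 3: SUB, LOAD (2 ops)
  Iteration 4: SUB, LOAD (2 ops)
  Iteration 5: SUB, LOAD (2 ops)
  Iteration 6: SUB, LOAD (2 ops)
Total: 6 iterations * 2 ops/iter = 12 operations

12


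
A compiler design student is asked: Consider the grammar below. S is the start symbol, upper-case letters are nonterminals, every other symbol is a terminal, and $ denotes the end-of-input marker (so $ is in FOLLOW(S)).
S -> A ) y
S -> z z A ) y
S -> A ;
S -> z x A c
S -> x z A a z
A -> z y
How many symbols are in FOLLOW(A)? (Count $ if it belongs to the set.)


S is the start symbol and does not occur in any rule body, so FOLLOW(S) = {$}.
Examining every occurrence of A in a rule body:
  S -> A ) y : A is followed by terminal ')' -> add ')'
  S -> z z A ) y : A is followed by terminal ')' -> add ')' (already in the set)
  S -> A ; : A is followed by terminal ';' -> add ';'
  S -> z x A c : A is followed by terminal 'c' -> add 'c'
  S -> x z A a z : A is followed by terminal 'a' -> add 'a'
  A -> z y : A does not occur in the body -> contributes nothing
FOLLOW(A) = {), ;, a, c}
Count: 4

4


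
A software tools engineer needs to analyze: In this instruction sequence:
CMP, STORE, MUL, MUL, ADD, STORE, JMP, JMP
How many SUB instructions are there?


Scanning instruction sequence for SUB:
  Position 1: CMP
  Position 2: STORE
  Position 3: MUL
  Position 4: MUL
  Position 5: ADD
  Position 6: STORE
  Position 7: JMP
  Position 8: JMP
Matches at positions: []
Total SUB count: 0

0
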